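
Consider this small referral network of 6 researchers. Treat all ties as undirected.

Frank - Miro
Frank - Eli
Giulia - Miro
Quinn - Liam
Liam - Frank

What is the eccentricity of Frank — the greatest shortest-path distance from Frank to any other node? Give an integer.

Distances from Frank: Eli:1, Giulia:2, Liam:1, Miro:1, Quinn:2.
The largest is 2 (to Quinn and Giulia), so the eccentricity of Frank is 2.

2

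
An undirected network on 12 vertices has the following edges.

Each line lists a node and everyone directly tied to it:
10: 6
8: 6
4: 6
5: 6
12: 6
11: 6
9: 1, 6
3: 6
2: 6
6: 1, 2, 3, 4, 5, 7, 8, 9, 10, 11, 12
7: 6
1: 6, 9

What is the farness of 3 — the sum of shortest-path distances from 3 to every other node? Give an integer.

Distances from 3: 1:2, 2:2, 4:2, 5:2, 6:1, 7:2, 8:2, 9:2, 10:2, 11:2, 12:2.
Sum = 2 + 2 + 2 + 2 + 1 + 2 + 2 + 2 + 2 + 2 + 2 = 21.

21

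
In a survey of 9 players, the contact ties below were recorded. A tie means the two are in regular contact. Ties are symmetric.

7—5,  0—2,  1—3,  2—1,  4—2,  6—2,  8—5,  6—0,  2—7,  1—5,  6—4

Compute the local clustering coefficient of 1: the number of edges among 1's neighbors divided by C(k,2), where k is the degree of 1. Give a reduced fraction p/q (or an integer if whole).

0

1's neighbors: 2, 3, and 5 (k = 3).
Possible neighbor pairs: C(3,2) = 3. Edges among them: none → e = 0.
Clustering(1) = 0/3 = 0.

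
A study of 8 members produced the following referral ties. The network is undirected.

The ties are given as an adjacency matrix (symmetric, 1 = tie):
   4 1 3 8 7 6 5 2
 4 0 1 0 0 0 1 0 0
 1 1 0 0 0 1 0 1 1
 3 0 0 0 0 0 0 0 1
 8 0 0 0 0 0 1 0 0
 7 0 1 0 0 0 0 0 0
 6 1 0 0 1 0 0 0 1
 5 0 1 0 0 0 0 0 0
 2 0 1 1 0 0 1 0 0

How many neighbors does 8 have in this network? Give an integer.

1

8 is directly tied to 6. That is 1 neighbor, so the degree of 8 is 1.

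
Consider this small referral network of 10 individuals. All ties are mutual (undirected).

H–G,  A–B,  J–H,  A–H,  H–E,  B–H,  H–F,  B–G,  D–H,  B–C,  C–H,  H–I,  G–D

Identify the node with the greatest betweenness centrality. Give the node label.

H

Unnormalized betweenness of each node: A:0, B:3/2, C:0, D:0, E:0, F:0, G:1/2, H:30, I:0, J:0.
H has the largest value, 30, making it the main broker — the node through which the most shortest paths run.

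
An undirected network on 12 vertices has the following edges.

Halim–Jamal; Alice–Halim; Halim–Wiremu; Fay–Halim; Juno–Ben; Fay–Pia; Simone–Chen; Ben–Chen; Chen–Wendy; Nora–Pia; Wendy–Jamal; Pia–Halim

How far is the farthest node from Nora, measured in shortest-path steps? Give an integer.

Distances from Nora: Alice:3, Ben:6, Chen:5, Fay:2, Halim:2, Jamal:3, Juno:7, Pia:1, Simone:6, Wendy:4, Wiremu:3.
The largest is 7 (to Juno), so the eccentricity of Nora is 7.

7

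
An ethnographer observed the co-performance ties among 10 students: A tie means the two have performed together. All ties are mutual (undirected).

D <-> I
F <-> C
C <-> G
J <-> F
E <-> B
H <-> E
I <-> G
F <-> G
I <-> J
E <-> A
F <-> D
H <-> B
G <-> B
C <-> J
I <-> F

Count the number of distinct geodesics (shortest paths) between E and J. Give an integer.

The shortest distance is 4. The length-4 paths are: E–B–G–I–J; E–B–G–F–J; E–B–G–C–J.
That gives 3 distinct shortest paths.

3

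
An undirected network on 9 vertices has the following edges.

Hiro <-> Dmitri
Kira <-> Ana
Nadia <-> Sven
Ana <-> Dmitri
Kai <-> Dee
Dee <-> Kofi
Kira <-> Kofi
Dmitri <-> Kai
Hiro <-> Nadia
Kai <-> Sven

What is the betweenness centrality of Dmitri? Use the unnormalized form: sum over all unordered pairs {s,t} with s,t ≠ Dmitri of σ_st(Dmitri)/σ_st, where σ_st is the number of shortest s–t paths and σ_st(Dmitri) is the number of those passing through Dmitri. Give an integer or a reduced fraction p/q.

Pairs whose geodesics pass through Dmitri — Ana–Dee: 1/2; Ana–Kai: 1; Ana–Sven: 1; Ana–Nadia: 1; Ana–Hiro: 1; Kira–Kai: 1/2; Kira–Sven: 1/2; Kira–Nadia: 1; Kira–Hiro: 1; Kofi–Hiro: 2/2; Dee–Hiro: 1; Kai–Hiro: 1.
All other pairs contribute 0.
Summing the contributions gives betweenness(Dmitri) = 21/2.

21/2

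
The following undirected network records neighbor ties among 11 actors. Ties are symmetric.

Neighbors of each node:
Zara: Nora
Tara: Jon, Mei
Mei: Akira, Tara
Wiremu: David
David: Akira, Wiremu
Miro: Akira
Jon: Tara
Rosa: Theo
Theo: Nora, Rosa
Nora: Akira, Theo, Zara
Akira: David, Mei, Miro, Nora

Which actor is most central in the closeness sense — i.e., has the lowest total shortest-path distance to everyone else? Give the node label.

Farness (sum of distances to all others) for each node — Akira:18, David:25, Jon:39, Mei:23, Miro:27, Nora:21, Rosa:37, Tara:30, Theo:28, Wiremu:34, Zara:30.
The smallest farness is 18, for Akira, so Akira has the highest closeness.

Akira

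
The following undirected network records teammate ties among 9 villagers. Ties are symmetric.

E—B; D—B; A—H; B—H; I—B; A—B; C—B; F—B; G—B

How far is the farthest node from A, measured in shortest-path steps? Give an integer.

2

Distances from A: B:1, C:2, D:2, E:2, F:2, G:2, H:1, I:2.
The largest is 2 (to D, I, F, G, E, and C), so the eccentricity of A is 2.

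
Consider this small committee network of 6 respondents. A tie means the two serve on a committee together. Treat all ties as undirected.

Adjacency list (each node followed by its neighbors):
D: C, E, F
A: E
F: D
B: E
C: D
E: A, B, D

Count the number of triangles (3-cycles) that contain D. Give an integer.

0

D's neighbors are C, E, and F, but none of them are tied to each other, so no triangle contains D.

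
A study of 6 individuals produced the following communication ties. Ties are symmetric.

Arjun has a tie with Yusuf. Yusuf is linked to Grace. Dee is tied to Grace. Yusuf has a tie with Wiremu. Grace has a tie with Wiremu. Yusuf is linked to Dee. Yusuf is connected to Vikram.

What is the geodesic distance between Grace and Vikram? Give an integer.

One shortest route is Grace – Yusuf – Vikram, which uses 2 edges, and Grace and Vikram are not directly tied, so nothing shorter exists. So d(Grace,Vikram) = 2.

2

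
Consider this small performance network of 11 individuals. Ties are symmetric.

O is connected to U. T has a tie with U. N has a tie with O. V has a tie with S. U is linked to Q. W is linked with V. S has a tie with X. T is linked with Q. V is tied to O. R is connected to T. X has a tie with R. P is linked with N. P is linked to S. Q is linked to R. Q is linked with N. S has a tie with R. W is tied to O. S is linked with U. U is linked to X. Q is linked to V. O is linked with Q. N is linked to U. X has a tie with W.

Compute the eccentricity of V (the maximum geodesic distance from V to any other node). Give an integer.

Distances from V: N:2, O:1, P:2, Q:1, R:2, S:1, T:2, U:2, W:1, X:2.
The largest is 2 (to U, R, N, T, X, and P), so the eccentricity of V is 2.

2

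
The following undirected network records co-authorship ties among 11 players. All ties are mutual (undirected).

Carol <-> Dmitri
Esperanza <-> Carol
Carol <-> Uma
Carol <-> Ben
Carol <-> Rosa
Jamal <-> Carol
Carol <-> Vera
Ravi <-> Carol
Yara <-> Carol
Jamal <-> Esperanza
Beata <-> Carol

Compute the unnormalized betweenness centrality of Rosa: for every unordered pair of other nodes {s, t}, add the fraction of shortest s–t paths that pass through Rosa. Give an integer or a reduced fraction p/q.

0

No shortest path between any pair of other nodes passes through Rosa.
Summing the contributions gives betweenness(Rosa) = 0.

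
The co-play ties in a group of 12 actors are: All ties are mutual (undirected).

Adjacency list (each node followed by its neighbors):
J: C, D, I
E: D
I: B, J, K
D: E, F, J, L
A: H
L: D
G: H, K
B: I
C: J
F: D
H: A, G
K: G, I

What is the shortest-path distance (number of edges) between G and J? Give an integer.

One shortest route is G – K – I – J, which uses 3 edges, and at distance 2 from G we only reach {A, I}, which does not include J. So d(G,J) = 3.

3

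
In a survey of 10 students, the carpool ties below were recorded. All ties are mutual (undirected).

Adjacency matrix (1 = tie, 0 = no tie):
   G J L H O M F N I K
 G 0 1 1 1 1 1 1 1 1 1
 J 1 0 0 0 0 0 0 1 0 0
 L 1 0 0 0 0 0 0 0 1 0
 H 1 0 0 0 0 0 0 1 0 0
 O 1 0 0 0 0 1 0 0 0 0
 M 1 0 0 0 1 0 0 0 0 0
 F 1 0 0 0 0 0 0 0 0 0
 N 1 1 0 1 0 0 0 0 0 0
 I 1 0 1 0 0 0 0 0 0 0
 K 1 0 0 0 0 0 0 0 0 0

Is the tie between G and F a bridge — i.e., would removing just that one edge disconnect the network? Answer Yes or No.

Without the G–F edge there is no alternate route between G and F, so the network disconnects. It is a bridge.

Yes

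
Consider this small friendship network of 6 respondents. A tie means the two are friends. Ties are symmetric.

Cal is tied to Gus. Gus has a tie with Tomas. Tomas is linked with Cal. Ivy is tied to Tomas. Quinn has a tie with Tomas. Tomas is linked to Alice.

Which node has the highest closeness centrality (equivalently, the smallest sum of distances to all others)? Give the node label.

Tomas

Farness (sum of distances to all others) for each node — Alice:9, Cal:8, Gus:8, Ivy:9, Quinn:9, Tomas:5.
The smallest farness is 5, for Tomas, so Tomas has the highest closeness.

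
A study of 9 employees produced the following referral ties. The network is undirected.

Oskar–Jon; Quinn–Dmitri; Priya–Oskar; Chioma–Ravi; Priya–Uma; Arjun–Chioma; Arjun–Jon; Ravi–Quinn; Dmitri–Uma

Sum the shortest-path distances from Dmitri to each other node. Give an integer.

20

Distances from Dmitri: Arjun:4, Chioma:3, Jon:4, Oskar:3, Priya:2, Quinn:1, Ravi:2, Uma:1.
Sum = 4 + 3 + 4 + 3 + 2 + 1 + 2 + 1 = 20.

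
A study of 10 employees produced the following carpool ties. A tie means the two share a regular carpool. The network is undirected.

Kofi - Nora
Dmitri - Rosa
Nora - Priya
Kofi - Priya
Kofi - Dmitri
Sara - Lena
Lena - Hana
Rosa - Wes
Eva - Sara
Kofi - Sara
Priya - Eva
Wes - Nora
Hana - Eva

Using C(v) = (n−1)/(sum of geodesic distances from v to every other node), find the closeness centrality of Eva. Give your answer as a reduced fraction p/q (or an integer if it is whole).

9/19

Distances from Eva: Dmitri:3, Hana:1, Kofi:2, Lena:2, Nora:2, Priya:1, Rosa:4, Sara:1, Wes:3. Sum = 19.
n = 10, so closeness = 9/19.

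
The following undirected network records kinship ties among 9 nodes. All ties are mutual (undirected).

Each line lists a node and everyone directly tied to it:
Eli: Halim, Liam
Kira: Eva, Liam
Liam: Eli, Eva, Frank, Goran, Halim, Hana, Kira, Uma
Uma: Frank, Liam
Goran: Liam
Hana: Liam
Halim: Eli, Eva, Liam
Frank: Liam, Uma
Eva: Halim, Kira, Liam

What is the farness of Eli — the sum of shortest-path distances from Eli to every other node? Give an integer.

Distances from Eli: Eva:2, Frank:2, Goran:2, Halim:1, Hana:2, Kira:2, Liam:1, Uma:2.
Sum = 2 + 2 + 2 + 1 + 2 + 2 + 1 + 2 = 14.

14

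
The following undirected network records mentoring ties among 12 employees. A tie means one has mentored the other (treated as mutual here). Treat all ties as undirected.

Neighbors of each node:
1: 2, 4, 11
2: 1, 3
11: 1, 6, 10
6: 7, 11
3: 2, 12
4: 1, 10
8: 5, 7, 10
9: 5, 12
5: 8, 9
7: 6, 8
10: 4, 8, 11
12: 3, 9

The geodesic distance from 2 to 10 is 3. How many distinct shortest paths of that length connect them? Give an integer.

2

The shortest distance is 3. The length-3 paths are: 2–1–11–10; 2–1–4–10.
That gives 2 distinct shortest paths.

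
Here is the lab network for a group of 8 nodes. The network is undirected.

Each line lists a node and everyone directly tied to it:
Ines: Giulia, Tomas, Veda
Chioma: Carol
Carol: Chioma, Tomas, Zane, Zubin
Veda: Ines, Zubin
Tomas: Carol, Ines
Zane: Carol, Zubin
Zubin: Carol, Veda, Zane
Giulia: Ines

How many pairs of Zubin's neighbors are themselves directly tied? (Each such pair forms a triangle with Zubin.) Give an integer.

1

Zubin's neighbors: Carol, Veda, and Zane.
Neighbor pairs that are themselves tied: Zubin–Carol–Zane. Each forms one triangle with Zubin, for 1 in total.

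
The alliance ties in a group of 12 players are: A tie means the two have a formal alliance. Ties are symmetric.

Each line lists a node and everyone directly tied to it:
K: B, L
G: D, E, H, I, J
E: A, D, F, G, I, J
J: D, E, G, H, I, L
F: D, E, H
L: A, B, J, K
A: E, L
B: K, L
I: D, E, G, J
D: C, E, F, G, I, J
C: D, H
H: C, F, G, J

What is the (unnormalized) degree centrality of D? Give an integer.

D is directly tied to C, E, F, G, I, and J. That is 6 neighbors, so the degree of D is 6.

6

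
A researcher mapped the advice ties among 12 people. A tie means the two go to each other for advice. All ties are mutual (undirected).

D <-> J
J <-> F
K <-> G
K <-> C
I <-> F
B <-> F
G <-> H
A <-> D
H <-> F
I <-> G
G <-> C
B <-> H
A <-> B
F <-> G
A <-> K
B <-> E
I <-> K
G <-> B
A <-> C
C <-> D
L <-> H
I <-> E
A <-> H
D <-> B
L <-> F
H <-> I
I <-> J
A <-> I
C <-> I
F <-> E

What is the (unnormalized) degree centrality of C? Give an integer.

C is directly tied to A, D, G, I, and K. That is 5 neighbors, so the degree of C is 5.

5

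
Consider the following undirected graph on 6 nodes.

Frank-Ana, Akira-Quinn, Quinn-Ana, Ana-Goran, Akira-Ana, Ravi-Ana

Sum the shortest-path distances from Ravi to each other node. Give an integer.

9

Distances from Ravi: Akira:2, Ana:1, Frank:2, Goran:2, Quinn:2.
Sum = 2 + 1 + 2 + 2 + 2 = 9.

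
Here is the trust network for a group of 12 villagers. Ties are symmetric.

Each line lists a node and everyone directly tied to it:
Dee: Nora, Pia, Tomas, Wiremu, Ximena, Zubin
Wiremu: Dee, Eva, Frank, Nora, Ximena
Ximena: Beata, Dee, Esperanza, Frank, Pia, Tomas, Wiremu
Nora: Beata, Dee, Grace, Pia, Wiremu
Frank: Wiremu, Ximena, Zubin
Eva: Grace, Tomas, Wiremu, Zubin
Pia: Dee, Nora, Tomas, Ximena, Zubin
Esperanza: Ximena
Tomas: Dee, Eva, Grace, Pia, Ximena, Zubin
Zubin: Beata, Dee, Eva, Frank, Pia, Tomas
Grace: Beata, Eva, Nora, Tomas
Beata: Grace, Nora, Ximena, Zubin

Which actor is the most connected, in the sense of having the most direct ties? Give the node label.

Degrees — Beata:4, Dee:6, Esperanza:1, Eva:4, Frank:3, Grace:4, Nora:5, Pia:5, Tomas:6, Wiremu:5, Ximena:7, Zubin:6.
The maximum is 7, attained only by Ximena.

Ximena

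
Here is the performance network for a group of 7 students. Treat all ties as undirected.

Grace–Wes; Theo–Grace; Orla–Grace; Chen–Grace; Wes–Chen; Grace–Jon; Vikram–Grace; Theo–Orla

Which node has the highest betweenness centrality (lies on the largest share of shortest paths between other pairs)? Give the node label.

Grace

Unnormalized betweenness of each node: Chen:0, Grace:13, Jon:0, Orla:0, Theo:0, Vikram:0, Wes:0.
Grace has the largest value, 13, making it the main broker — the node through which the most shortest paths run.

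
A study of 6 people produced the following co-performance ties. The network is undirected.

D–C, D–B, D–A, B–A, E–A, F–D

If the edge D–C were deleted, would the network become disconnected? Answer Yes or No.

Without the D–C edge there is no alternate route between D and C, so the network disconnects. It is a bridge.

Yes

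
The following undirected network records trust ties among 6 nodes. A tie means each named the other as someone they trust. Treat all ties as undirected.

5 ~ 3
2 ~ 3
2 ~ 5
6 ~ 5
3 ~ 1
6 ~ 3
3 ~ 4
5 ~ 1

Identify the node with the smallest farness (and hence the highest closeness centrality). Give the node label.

3

Farness (sum of distances to all others) for each node — 1:8, 2:8, 3:5, 4:9, 5:6, 6:8.
The smallest farness is 5, for 3, so 3 has the highest closeness.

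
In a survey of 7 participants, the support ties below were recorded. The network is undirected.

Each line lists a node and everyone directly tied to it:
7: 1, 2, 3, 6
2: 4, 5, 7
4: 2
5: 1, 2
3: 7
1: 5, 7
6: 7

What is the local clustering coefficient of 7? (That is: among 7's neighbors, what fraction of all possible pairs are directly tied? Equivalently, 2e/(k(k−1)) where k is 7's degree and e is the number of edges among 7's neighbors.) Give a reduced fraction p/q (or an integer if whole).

7's neighbors: 1, 2, 3, and 6 (k = 4).
Possible neighbor pairs: C(4,2) = 6. Edges among them: none → e = 0.
Clustering(7) = 0/6 = 0.

0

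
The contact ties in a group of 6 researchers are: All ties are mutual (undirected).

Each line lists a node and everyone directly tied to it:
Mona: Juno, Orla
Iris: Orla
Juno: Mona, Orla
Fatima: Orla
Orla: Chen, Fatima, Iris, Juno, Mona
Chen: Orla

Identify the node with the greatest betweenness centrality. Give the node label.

Unnormalized betweenness of each node: Chen:0, Fatima:0, Iris:0, Juno:0, Mona:0, Orla:9.
Orla has the largest value, 9, making it the main broker — the node through which the most shortest paths run.

Orla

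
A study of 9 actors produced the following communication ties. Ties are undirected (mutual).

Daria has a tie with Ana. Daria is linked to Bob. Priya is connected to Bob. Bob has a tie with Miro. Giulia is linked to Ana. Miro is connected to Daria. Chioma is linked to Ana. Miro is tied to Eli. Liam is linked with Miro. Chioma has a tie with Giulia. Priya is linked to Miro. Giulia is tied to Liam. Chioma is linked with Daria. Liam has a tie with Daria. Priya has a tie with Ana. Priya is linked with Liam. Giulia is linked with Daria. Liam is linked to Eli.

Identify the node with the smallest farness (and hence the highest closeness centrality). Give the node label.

Farness (sum of distances to all others) for each node — Ana:13, Bob:13, Chioma:14, Daria:10, Eli:16, Giulia:12, Liam:11, Miro:11, Priya:12.
The smallest farness is 10, for Daria, so Daria has the highest closeness.

Daria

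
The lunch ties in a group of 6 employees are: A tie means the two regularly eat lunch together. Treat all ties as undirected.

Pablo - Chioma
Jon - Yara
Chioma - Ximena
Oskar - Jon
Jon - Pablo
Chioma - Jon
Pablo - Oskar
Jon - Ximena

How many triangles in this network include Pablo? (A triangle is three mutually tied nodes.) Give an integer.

2

Pablo's neighbors: Chioma, Jon, and Oskar.
Neighbor pairs that are themselves tied: Pablo–Chioma–Jon; Pablo–Jon–Oskar. Each forms one triangle with Pablo, for 2 in total.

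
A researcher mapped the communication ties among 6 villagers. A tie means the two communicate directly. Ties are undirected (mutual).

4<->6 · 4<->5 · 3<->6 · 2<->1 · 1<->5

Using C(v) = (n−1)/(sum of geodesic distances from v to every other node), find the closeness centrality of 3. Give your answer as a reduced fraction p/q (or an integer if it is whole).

Distances from 3: 1:4, 2:5, 4:2, 5:3, 6:1. Sum = 15.
n = 6, so closeness = 5/15 = 1/3.

1/3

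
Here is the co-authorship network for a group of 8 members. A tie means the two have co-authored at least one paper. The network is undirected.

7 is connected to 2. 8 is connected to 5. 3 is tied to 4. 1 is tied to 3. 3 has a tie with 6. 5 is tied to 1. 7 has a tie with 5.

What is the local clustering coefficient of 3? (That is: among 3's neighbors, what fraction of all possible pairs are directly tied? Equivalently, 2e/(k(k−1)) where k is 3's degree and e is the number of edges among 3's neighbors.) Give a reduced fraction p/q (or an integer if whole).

3's neighbors: 1, 4, and 6 (k = 3).
Possible neighbor pairs: C(3,2) = 3. Edges among them: none → e = 0.
Clustering(3) = 0/3 = 0.

0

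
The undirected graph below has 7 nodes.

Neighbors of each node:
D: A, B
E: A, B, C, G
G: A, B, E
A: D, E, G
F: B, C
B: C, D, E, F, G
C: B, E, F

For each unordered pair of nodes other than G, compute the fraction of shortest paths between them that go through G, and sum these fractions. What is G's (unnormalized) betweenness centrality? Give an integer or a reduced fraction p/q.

Pairs whose geodesics pass through G — A–F: 1/4; A–B: 1/3.
All other pairs contribute 0.
Summing the contributions gives betweenness(G) = 7/12.

7/12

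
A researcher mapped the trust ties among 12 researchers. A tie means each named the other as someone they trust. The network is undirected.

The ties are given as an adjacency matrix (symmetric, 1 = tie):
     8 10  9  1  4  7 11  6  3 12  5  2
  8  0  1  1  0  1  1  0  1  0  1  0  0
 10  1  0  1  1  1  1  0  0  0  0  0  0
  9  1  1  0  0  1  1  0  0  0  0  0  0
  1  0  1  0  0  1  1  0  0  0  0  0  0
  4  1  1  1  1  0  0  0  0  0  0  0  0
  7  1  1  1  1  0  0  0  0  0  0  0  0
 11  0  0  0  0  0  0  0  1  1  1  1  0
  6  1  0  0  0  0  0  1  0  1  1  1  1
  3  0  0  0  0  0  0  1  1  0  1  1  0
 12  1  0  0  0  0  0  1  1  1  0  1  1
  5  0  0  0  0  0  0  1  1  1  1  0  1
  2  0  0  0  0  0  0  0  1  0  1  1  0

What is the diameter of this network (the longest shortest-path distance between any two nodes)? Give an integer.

Eccentricity of each node (its greatest distance to any other): 1:4, 2:4, 3:4, 4:3, 5:4, 6:3, 7:3, 8:2, 9:3, 10:3, 11:4, 12:3.
The maximum eccentricity is 4, realized for instance by the pair 1–11 via 1 – 10 – 8 – 12 – 11. So the diameter is 4.

4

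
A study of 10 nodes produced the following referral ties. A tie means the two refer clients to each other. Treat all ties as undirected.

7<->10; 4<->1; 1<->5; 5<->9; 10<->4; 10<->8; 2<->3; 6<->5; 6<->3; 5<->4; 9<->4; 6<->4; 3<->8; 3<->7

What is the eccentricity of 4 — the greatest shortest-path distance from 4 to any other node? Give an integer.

3

Distances from 4: 1:1, 2:3, 3:2, 5:1, 6:1, 7:2, 8:2, 9:1, 10:1.
The largest is 3 (to 2), so the eccentricity of 4 is 3.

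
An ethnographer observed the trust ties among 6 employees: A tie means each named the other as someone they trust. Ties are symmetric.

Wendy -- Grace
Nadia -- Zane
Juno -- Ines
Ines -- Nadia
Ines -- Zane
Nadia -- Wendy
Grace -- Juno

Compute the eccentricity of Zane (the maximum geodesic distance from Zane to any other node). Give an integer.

Distances from Zane: Grace:3, Ines:1, Juno:2, Nadia:1, Wendy:2.
The largest is 3 (to Grace), so the eccentricity of Zane is 3.

3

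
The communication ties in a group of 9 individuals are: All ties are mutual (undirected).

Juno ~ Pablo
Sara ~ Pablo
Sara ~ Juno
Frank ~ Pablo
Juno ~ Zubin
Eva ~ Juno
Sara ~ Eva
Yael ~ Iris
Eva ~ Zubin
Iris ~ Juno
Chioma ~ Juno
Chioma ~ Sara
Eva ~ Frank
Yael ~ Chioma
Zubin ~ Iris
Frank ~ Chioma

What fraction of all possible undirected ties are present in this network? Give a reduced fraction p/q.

4/9

There are 16 edges and 9 nodes, so the maximum possible is C(9,2) = 36.
Density = 16/36 = 4/9.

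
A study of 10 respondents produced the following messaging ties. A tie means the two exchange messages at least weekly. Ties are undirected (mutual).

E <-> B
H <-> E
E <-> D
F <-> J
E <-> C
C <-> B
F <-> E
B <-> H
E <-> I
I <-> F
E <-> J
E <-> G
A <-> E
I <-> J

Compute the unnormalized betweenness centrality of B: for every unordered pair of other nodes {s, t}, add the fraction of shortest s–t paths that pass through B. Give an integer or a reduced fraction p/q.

Pairs whose geodesics pass through B — C–H: 1/2.
All other pairs contribute 0.
Summing the contributions gives betweenness(B) = 1/2.

1/2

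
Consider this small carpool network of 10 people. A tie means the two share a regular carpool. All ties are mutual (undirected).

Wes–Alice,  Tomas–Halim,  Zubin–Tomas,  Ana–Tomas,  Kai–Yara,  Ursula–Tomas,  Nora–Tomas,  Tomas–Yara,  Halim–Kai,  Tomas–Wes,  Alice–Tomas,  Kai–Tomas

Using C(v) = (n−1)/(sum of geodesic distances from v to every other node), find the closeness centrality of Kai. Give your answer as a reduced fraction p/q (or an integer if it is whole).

Distances from Kai: Alice:2, Ana:2, Halim:1, Nora:2, Tomas:1, Ursula:2, Wes:2, Yara:1, Zubin:2. Sum = 15.
n = 10, so closeness = 9/15 = 3/5.

3/5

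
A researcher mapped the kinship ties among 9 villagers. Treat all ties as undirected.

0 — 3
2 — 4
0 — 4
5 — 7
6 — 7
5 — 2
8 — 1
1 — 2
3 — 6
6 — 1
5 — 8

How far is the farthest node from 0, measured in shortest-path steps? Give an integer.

4

Distances from 0: 1:3, 2:2, 3:1, 4:1, 5:3, 6:2, 7:3, 8:4.
The largest is 4 (to 8), so the eccentricity of 0 is 4.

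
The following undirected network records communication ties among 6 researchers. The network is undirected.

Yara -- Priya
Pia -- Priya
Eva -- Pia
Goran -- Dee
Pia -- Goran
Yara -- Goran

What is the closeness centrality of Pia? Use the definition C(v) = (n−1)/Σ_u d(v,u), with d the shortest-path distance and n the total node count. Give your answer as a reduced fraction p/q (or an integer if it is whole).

Distances from Pia: Dee:2, Eva:1, Goran:1, Priya:1, Yara:2. Sum = 7.
n = 6, so closeness = 5/7.

5/7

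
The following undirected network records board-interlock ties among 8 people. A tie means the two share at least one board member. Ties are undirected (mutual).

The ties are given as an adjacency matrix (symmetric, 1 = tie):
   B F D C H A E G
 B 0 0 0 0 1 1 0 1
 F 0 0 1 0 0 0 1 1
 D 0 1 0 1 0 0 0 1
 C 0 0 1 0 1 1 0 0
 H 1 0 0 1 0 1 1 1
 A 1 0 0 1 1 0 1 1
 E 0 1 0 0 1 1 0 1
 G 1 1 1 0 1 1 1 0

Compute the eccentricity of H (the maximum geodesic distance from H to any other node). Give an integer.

Distances from H: A:1, B:1, C:1, D:2, E:1, F:2, G:1.
The largest is 2 (to D and F), so the eccentricity of H is 2.

2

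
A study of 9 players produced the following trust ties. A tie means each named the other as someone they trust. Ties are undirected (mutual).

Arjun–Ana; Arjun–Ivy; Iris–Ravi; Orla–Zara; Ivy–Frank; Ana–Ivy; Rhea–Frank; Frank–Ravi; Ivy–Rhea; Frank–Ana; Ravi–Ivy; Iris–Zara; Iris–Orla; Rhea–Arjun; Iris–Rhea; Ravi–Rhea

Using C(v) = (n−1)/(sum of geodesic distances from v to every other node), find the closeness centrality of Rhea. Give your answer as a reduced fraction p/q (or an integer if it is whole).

8/11

Distances from Rhea: Ana:2, Arjun:1, Frank:1, Iris:1, Ivy:1, Orla:2, Ravi:1, Zara:2. Sum = 11.
n = 9, so closeness = 8/11.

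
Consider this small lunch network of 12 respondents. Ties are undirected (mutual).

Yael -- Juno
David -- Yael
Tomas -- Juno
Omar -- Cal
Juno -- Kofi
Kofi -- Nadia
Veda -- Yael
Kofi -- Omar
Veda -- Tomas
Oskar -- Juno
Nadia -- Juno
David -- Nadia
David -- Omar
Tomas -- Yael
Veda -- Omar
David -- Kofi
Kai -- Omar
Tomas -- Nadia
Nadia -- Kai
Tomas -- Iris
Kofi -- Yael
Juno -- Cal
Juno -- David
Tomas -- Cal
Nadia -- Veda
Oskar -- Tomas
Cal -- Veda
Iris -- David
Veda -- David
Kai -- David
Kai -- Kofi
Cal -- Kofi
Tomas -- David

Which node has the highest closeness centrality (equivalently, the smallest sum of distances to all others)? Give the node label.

David

Farness (sum of distances to all others) for each node — Cal:17, David:13, Iris:20, Juno:15, Kai:19, Kofi:15, Nadia:16, Omar:18, Oskar:22, Tomas:14, Veda:16, Yael:17.
The smallest farness is 13, for David, so David has the highest closeness.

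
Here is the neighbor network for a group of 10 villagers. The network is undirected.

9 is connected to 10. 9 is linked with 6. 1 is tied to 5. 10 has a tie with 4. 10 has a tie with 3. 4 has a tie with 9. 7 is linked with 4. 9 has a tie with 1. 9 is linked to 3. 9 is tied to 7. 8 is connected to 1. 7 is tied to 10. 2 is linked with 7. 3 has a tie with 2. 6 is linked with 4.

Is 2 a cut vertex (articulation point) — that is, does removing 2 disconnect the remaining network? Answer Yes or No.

Even without 2, every remaining node can still reach every other (the residual graph is connected), so 2 is not a cut vertex.

No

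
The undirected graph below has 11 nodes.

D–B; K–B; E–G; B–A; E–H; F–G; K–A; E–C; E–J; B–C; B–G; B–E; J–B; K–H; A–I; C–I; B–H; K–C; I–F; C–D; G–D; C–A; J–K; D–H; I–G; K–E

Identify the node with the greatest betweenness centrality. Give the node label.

Unnormalized betweenness of each node: A:401/252, B:347/42, C:551/126, D:25/18, E:1031/252, F:0, G:647/84, H:7/12, I:13/4, J:0, K:695/252.
B has the largest value, 347/42, making it the main broker — the node through which the most shortest paths run.

B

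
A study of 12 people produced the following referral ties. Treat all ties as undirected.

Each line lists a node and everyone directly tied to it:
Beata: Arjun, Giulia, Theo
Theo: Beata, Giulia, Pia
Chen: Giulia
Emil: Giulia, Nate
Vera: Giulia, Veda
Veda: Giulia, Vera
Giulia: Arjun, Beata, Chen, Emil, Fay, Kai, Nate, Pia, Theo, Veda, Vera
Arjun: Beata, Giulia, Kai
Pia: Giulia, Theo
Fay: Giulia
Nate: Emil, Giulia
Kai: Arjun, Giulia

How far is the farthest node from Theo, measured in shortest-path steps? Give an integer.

2

Distances from Theo: Arjun:2, Beata:1, Chen:2, Emil:2, Fay:2, Giulia:1, Kai:2, Nate:2, Pia:1, Veda:2, Vera:2.
The largest is 2 (to Chen, Arjun, Emil, Veda, Kai, Fay, Nate, and Vera), so the eccentricity of Theo is 2.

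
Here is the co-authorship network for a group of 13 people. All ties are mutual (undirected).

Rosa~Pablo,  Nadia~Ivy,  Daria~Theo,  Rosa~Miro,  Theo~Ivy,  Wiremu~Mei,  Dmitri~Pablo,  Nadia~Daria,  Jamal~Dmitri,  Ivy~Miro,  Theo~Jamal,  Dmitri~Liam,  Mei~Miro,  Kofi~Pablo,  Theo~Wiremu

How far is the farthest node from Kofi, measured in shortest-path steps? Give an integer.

Distances from Kofi: Daria:5, Dmitri:2, Ivy:4, Jamal:3, Liam:3, Mei:4, Miro:3, Nadia:5, Pablo:1, Rosa:2, Theo:4, Wiremu:5.
The largest is 5 (to Wiremu, Nadia, and Daria), so the eccentricity of Kofi is 5.

5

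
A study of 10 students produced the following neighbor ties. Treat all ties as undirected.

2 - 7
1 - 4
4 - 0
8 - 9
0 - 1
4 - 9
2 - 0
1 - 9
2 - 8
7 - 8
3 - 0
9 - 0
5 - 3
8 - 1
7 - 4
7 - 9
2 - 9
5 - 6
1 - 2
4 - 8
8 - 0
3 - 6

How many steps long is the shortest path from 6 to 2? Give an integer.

One shortest route is 6 – 3 – 0 – 2, which uses 3 edges, and at distance 2 from 6 we only reach {0}, which does not include 2. So d(6,2) = 3.

3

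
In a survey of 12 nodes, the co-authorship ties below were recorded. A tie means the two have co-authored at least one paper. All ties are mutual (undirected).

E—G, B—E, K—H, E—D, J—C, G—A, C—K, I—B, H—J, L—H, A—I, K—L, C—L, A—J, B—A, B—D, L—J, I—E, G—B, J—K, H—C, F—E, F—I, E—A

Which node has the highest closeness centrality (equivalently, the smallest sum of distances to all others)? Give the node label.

Farness (sum of distances to all others) for each node — A:17, B:21, C:26, D:29, E:20, F:29, G:23, H:26, I:22, J:19, K:26, L:26.
The smallest farness is 17, for A, so A has the highest closeness.

A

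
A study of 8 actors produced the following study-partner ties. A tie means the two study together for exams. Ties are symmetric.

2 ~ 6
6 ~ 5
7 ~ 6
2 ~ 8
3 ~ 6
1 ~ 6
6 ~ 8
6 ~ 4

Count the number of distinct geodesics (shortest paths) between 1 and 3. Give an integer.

The shortest distance is 2, and the only length-2 path is 1–6–3. So there is exactly 1 shortest path.

1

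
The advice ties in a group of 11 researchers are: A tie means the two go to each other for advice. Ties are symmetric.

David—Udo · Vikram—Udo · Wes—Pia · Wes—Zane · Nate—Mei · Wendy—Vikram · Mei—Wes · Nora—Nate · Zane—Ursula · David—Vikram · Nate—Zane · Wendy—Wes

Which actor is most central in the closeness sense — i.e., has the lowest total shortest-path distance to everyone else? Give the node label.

Farness (sum of distances to all others) for each node — David:35, Mei:24, Nate:27, Nora:36, Pia:28, Udo:35, Ursula:31, Vikram:27, Wendy:22, Wes:19, Zane:22.
The smallest farness is 19, for Wes, so Wes has the highest closeness.

Wes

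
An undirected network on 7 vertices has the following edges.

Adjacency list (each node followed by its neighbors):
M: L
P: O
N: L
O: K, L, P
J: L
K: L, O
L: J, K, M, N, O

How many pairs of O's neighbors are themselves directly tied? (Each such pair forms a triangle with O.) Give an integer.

1

O's neighbors: K, L, and P.
Neighbor pairs that are themselves tied: O–K–L. Each forms one triangle with O, for 1 in total.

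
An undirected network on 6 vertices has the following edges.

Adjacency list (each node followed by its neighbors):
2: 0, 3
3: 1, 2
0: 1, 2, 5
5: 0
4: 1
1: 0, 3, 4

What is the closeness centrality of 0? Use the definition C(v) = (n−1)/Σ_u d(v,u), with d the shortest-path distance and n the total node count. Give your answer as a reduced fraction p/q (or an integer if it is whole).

5/7

Distances from 0: 1:1, 2:1, 3:2, 4:2, 5:1. Sum = 7.
n = 6, so closeness = 5/7.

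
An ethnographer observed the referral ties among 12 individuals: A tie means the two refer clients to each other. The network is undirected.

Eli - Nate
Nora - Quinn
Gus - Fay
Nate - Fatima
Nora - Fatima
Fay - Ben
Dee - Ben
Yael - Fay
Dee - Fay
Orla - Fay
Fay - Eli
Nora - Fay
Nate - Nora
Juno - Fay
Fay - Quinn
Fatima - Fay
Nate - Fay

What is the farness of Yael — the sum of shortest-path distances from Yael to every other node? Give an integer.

21

Distances from Yael: Ben:2, Dee:2, Eli:2, Fatima:2, Fay:1, Gus:2, Juno:2, Nate:2, Nora:2, Orla:2, Quinn:2.
Sum = 2 + 2 + 2 + 2 + 1 + 2 + 2 + 2 + 2 + 2 + 2 = 21.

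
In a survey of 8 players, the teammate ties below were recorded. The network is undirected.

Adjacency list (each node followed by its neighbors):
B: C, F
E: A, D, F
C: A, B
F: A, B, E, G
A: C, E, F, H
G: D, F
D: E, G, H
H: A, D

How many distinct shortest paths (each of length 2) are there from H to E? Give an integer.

The shortest distance is 2. The length-2 paths are: H–A–E; H–D–E.
That gives 2 distinct shortest paths.

2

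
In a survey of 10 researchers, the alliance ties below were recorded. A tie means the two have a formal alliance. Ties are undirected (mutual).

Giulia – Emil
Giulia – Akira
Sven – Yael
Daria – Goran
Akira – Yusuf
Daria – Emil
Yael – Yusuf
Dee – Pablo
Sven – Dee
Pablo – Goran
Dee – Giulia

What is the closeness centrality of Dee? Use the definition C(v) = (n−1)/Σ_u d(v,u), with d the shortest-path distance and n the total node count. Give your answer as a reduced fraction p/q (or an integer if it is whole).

Distances from Dee: Akira:2, Daria:3, Emil:2, Giulia:1, Goran:2, Pablo:1, Sven:1, Yael:2, Yusuf:3. Sum = 17.
n = 10, so closeness = 9/17.

9/17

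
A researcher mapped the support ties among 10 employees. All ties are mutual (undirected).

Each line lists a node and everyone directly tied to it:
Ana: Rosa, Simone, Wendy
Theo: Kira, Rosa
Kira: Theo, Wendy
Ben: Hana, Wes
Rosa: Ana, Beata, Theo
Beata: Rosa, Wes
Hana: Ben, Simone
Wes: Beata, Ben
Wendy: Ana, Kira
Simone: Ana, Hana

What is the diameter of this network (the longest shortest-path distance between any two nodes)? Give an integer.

5

Eccentricity of each node (its greatest distance to any other): Ana:3, Beata:3, Ben:5, Hana:4, Kira:5, Rosa:3, Simone:3, Theo:4, Wendy:4, Wes:4.
The maximum eccentricity is 5, realized for instance by the pair Kira–Ben via Kira – Theo – Rosa – Beata – Wes – Ben. So the diameter is 5.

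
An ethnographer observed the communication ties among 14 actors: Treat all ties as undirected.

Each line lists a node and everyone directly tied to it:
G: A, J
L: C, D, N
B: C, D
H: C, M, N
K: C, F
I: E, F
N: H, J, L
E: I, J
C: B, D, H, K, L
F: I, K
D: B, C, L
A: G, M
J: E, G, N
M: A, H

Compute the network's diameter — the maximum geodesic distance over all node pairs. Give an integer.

5

Eccentricity of each node (its greatest distance to any other): A:5, B:5, C:4, D:4, E:5, F:5, G:5, H:4, I:5, J:4, K:5, L:4, M:5, N:4.
The maximum eccentricity is 5, realized for instance by the pair A–F via A – G – J – E – I – F. So the diameter is 5.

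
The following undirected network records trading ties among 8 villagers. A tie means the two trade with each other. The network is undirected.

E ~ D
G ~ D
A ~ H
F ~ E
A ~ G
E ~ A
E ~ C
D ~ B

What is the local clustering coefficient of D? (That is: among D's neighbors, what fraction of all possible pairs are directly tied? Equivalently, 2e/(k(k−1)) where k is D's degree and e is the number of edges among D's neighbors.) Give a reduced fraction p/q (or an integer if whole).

0

D's neighbors: B, E, and G (k = 3).
Possible neighbor pairs: C(3,2) = 3. Edges among them: none → e = 0.
Clustering(D) = 0/3 = 0.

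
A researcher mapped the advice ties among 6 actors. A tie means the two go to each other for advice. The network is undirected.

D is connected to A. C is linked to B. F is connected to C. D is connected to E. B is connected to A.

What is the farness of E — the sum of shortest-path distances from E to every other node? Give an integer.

15

Distances from E: A:2, B:3, C:4, D:1, F:5.
Sum = 2 + 3 + 4 + 1 + 5 = 15.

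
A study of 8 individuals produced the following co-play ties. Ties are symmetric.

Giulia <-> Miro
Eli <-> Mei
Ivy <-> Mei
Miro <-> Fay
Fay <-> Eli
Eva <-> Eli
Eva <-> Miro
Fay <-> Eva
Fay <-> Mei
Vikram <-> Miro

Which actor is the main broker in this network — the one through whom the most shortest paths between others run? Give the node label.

Unnormalized betweenness of each node: Eli:1, Eva:3/2, Fay:17/2, Giulia:0, Ivy:0, Mei:6, Miro:11, Vikram:0.
Miro has the largest value, 11, making it the main broker — the node through which the most shortest paths run.

Miro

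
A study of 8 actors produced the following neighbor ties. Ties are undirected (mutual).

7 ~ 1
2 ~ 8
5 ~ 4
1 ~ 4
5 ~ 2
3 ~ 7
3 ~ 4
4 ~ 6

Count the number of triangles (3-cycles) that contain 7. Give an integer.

0

7's neighbors are 1 and 3, but none of them are tied to each other, so no triangle contains 7.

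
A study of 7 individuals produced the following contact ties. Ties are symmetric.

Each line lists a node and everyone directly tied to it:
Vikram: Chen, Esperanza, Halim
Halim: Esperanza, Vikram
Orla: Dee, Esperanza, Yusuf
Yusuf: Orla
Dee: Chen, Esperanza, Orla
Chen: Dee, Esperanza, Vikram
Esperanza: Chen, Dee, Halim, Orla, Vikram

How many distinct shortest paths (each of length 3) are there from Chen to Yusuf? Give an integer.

The shortest distance is 3. The length-3 paths are: Chen–Esperanza–Orla–Yusuf; Chen–Dee–Orla–Yusuf.
That gives 2 distinct shortest paths.

2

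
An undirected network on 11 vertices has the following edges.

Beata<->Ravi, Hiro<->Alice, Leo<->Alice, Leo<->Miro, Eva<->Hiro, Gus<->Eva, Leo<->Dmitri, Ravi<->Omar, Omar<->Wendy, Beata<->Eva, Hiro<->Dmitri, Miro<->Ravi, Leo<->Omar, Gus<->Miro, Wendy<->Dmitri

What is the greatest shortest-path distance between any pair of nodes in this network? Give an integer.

Eccentricity of each node (its greatest distance to any other): Alice:3, Beata:3, Dmitri:3, Eva:3, Gus:4, Hiro:3, Leo:3, Miro:3, Omar:3, Ravi:3, Wendy:4.
The maximum eccentricity is 4, realized for instance by the pair Wendy–Gus via Wendy – Dmitri – Leo – Miro – Gus. So the diameter is 4.

4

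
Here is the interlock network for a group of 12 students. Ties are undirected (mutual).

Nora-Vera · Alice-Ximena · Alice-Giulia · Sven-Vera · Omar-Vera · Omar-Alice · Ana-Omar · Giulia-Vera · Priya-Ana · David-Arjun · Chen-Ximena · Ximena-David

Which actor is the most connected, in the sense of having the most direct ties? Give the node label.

Degrees — Alice:3, Ana:2, Arjun:1, Chen:1, David:2, Giulia:2, Nora:1, Omar:3, Priya:1, Sven:1, Vera:4, Ximena:3.
The maximum is 4, attained only by Vera.

Vera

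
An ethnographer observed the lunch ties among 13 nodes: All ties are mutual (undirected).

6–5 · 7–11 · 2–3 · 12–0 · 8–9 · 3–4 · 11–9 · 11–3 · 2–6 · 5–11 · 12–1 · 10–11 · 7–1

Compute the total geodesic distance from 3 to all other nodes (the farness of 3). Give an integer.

28

Distances from 3: 0:5, 1:3, 2:1, 4:1, 5:2, 6:2, 7:2, 8:3, 9:2, 10:2, 11:1, 12:4.
Sum = 5 + 3 + 1 + 1 + 2 + 2 + 2 + 3 + 2 + 2 + 1 + 4 = 28.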